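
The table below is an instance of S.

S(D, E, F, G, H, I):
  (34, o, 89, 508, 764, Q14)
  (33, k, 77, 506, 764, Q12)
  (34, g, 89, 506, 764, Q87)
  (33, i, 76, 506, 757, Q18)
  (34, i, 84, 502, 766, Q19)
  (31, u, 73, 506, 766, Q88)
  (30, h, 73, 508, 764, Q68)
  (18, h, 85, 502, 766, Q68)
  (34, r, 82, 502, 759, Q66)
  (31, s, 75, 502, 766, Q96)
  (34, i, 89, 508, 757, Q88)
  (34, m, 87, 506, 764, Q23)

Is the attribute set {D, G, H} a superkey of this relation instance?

No

Two distinct rows share (D=34, G=506, H=764), so {D, G, H} does not determine every attribute — not a superkey.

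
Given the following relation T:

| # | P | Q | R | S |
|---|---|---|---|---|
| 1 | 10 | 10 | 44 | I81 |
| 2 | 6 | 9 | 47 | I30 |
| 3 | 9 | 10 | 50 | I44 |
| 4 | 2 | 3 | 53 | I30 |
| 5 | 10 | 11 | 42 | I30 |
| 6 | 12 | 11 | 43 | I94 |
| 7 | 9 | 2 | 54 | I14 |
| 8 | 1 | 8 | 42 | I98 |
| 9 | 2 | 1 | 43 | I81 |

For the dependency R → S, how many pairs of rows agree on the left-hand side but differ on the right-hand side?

2

R=42: violating pairs (5,8) — 1 pair.
R=43: violating pairs (6,9) — 1 pair.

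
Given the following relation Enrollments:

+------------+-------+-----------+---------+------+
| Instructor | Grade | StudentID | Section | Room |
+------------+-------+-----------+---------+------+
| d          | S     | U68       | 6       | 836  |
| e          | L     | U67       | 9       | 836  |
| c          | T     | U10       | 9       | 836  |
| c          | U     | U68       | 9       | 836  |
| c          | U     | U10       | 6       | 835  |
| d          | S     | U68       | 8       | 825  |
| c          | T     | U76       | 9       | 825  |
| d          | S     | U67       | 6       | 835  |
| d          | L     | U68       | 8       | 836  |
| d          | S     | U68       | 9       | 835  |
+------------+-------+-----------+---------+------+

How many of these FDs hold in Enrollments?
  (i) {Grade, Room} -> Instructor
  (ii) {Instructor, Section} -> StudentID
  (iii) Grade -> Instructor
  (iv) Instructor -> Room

(i) {Grade, Room} -> Instructor: (Grade=L, Room=836): 2 rows → Instructor takes values {e, d} — violation — fails.
(ii) {Instructor, Section} -> StudentID: (Instructor=d, Section=6): 2 rows → StudentID takes values {U68, U67} — violation; (Instructor=c, Section=9): 3 rows → StudentID takes values {U10, U68, U76} — violation — fails.
(iii) Grade -> Instructor: Grade=L: 2 rows → Instructor takes values {e, d} — violation — fails.
(iv) Instructor -> Room: Instructor=d: 5 rows → Room takes values {836, 825, 835} — violation; Instructor=c: 4 rows → Room takes values {836, 835, 825} — violation — fails.
None of the 4 dependencies hold.

0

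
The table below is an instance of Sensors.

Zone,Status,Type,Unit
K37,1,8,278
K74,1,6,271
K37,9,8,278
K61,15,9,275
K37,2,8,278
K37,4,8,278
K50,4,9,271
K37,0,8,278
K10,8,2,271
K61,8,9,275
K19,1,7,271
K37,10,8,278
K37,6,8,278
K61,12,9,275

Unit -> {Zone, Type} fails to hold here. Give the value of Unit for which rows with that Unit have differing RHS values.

Unit=278: 7 rows → {Zone,Type} = (K37, 8), (K37, 8), (K37, 8), (K37, 8), (K37, 8), (K37, 8), (K37, 8) ✓
Unit=271: 4 rows → {Zone,Type} takes values {(K74, 6), (K50, 9), (K10, 2), (K19, 7)} — violation
Unit=275: 3 rows → {Zone,Type} = (K61, 9), (K61, 9), (K61, 9) ✓
The only Unit value with inconsistent RHS is Unit=271.

271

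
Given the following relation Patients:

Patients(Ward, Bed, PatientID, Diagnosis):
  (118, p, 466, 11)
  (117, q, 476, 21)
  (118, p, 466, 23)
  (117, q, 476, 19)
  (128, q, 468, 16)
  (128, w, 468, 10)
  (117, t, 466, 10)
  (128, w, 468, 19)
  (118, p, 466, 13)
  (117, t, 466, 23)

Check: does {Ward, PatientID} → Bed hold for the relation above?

No

(Ward=118, PatientID=466): 3 rows → Bed = p, p, p ✓
(Ward=117, PatientID=476): 2 rows → Bed = q, q ✓
(Ward=128, PatientID=468): 3 rows → Bed takes values {q, w} — violation
(Ward=117, PatientID=466): 2 rows → Bed = t, t ✓
Two rows agree on {Ward, PatientID} but differ on Bed, so {Ward, PatientID} → Bed does not hold.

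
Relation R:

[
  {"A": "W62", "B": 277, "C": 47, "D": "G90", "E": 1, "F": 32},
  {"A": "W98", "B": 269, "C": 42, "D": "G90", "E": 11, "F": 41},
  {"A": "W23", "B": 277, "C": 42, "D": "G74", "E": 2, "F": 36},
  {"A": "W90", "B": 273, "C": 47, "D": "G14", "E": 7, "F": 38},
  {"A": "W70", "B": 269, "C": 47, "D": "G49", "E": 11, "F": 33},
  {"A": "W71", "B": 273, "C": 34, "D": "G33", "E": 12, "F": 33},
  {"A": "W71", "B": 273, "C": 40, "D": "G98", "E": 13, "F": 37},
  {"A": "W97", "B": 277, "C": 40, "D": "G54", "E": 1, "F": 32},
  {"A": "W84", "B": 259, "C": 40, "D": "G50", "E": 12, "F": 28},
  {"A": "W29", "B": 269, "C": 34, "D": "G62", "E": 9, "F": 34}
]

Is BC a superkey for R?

All 10 rows have distinct BC values, so BC → (all attributes) holds and BC is a superkey.

Yes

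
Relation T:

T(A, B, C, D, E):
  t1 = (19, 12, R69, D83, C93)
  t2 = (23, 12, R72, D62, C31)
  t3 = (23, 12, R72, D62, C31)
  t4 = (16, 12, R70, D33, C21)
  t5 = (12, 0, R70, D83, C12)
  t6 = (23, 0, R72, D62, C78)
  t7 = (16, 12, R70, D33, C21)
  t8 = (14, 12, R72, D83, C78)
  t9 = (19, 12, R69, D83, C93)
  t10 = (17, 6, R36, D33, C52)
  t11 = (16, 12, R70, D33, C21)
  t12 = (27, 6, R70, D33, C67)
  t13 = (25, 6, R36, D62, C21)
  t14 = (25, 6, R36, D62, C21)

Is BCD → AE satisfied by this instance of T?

(B=12, C=R69, D=D83): rows 1, 9 → {A,E} = (19, C93), (19, C93) ✓
(B=12, C=R72, D=D62): rows 2, 3 → {A,E} = (23, C31), (23, C31) ✓
(B=12, C=R70, D=D33): rows 4, 7, 11 → {A,E} = (16, C21), (16, C21), (16, C21) ✓
(B=0, C=R70, D=D83): row 5 → {A,E} = (12, C12) ✓
(B=0, C=R72, D=D62): row 6 → {A,E} = (23, C78) ✓
(B=12, C=R72, D=D83): row 8 → {A,E} = (14, C78) ✓
(B=6, C=R36, D=D33): row 10 → {A,E} = (17, C52) ✓
(B=6, C=R70, D=D33): row 12 → {A,E} = (27, C67) ✓
(B=6, C=R36, D=D62): rows 13, 14 → {A,E} = (25, C21), (25, C21) ✓
Every BCD value is associated with a single AE value, so BCD → AE holds.

Yes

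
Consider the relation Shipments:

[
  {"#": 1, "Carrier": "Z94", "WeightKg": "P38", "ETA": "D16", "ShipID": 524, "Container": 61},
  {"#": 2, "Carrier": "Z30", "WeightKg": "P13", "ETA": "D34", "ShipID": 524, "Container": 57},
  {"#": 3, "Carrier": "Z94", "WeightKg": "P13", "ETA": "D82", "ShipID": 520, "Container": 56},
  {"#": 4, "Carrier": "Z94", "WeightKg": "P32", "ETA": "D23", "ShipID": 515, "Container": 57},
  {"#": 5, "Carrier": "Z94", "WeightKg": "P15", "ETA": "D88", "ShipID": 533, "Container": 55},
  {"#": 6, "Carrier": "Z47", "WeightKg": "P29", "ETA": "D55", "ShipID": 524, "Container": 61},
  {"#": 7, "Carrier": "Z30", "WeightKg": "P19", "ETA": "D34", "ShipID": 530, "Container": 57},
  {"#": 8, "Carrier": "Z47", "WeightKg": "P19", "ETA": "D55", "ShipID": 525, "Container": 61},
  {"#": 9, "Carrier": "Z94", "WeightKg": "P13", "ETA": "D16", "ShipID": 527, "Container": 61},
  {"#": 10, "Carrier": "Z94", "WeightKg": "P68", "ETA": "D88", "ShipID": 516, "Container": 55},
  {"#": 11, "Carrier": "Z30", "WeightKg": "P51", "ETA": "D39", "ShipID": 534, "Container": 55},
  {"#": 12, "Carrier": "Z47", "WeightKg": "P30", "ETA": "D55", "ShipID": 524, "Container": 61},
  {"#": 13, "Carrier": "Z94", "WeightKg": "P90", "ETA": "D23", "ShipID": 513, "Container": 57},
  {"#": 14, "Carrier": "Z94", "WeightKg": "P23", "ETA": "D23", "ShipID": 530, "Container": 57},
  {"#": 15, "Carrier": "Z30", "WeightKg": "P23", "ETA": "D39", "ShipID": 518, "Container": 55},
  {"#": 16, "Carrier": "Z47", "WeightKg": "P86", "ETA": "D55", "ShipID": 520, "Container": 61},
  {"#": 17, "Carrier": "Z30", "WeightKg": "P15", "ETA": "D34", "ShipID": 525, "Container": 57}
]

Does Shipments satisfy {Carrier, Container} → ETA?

(Carrier=Z94, Container=61): rows 1, 9 → ETA = D16, D16 ✓
(Carrier=Z30, Container=57): rows 2, 7, 17 → ETA = D34, D34, D34 ✓
(Carrier=Z94, Container=56): row 3 → ETA = D82 ✓
(Carrier=Z94, Container=57): rows 4, 13, 14 → ETA = D23, D23, D23 ✓
(Carrier=Z94, Container=55): rows 5, 10 → ETA = D88, D88 ✓
(Carrier=Z47, Container=61): rows 6, 8, 12, 16 → ETA = D55, D55, D55, D55 ✓
(Carrier=Z30, Container=55): rows 11, 15 → ETA = D39, D39 ✓
Every {Carrier, Container} value is associated with a single ETA value, so {Carrier, Container} → ETA holds.

Yes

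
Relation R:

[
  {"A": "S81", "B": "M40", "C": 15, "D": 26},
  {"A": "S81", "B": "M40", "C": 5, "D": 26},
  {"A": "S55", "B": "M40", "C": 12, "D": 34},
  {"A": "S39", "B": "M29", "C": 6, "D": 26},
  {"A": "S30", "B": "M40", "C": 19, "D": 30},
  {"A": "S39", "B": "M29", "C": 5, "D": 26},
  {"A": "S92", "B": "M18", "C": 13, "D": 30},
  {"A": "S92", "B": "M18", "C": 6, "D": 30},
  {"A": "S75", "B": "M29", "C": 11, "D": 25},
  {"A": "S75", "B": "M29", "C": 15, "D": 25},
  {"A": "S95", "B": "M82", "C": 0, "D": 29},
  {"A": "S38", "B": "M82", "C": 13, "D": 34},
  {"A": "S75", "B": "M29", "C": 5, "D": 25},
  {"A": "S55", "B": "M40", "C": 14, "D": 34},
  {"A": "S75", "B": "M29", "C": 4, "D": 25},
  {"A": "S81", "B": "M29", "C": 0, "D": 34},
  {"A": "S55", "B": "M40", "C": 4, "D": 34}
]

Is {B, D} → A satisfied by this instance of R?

(B=M40, D=26): 2 rows → A = S81, S81 ✓
(B=M40, D=34): 3 rows → A = S55, S55, S55 ✓
(B=M29, D=26): 2 rows → A = S39, S39 ✓
(B=M40, D=30): 1 row → A = S30 ✓
(B=M18, D=30): 2 rows → A = S92, S92 ✓
(B=M29, D=25): 4 rows → A = S75, S75, S75, S75 ✓
(B=M82, D=29): 1 row → A = S95 ✓
(B=M82, D=34): 1 row → A = S38 ✓
(B=M29, D=34): 1 row → A = S81 ✓
Every {B, D} value is associated with a single A value, so {B, D} → A holds.

Yes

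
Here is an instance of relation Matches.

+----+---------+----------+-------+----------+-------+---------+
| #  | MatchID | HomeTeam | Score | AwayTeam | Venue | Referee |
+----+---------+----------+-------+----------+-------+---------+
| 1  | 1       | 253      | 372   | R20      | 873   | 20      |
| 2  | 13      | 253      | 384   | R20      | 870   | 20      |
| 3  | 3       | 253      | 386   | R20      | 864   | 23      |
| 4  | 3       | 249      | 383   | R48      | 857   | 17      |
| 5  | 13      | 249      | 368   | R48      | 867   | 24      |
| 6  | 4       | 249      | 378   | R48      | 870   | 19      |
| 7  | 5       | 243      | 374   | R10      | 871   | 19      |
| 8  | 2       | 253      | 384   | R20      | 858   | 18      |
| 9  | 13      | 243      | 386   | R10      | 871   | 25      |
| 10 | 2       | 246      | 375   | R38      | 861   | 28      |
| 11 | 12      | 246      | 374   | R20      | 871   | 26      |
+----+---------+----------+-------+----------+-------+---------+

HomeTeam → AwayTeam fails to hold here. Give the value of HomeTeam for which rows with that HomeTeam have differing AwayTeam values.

HomeTeam=253: rows 1, 2, 3, 8 → AwayTeam = R20, R20, R20, R20 ✓
HomeTeam=249: rows 4, 5, 6 → AwayTeam = R48, R48, R48 ✓
HomeTeam=243: rows 7, 9 → AwayTeam = R10, R10 ✓
HomeTeam=246: rows 10, 11 → AwayTeam takes values {R38, R20} — violation
The only HomeTeam value with inconsistent AwayTeam is HomeTeam=246.

246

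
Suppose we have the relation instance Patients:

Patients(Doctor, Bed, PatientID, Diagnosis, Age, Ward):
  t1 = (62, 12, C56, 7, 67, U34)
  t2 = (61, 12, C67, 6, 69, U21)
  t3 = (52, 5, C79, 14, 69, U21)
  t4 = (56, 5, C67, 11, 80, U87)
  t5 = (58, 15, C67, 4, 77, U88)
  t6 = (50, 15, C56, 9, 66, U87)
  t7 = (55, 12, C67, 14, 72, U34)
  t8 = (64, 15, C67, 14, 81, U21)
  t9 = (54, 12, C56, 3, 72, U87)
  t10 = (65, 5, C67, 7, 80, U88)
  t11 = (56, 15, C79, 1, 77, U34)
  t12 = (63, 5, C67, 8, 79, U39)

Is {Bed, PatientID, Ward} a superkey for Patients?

Yes

All 12 rows have distinct {Bed, PatientID, Ward} values, so {Bed, PatientID, Ward} → (all attributes) holds and {Bed, PatientID, Ward} is a superkey.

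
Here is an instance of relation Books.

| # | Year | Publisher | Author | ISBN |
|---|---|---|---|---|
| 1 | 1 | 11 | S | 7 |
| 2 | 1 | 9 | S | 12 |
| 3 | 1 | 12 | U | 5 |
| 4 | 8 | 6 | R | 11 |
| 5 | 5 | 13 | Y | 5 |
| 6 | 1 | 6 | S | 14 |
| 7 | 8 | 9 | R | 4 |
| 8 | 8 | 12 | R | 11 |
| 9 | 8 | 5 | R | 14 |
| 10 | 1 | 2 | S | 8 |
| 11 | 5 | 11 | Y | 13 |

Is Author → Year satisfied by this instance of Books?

Yes

Author=S: rows 1, 2, 6, 10 → Year = 1, 1, 1, 1 ✓
Author=U: row 3 → Year = 1 ✓
Author=R: rows 4, 7, 8, 9 → Year = 8, 8, 8, 8 ✓
Author=Y: rows 5, 11 → Year = 5, 5 ✓
Every Author value is associated with a single Year value, so Author → Year holds.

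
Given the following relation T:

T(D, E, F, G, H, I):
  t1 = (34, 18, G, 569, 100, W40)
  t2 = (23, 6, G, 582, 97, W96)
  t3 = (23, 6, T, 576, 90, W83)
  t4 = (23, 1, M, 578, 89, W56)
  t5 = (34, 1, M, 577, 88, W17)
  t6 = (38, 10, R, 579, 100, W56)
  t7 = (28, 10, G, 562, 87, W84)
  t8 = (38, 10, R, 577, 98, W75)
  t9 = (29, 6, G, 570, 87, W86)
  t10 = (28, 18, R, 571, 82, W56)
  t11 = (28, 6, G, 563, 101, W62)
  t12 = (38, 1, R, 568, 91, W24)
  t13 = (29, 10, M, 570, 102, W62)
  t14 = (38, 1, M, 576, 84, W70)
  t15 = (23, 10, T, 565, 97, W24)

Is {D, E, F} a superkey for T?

No

Rows 6 and 8 have the same {D, E, F} value (D=38, E=10, F=R) but are distinct tuples, so {D, E, F} does not determine every attribute — not a superkey.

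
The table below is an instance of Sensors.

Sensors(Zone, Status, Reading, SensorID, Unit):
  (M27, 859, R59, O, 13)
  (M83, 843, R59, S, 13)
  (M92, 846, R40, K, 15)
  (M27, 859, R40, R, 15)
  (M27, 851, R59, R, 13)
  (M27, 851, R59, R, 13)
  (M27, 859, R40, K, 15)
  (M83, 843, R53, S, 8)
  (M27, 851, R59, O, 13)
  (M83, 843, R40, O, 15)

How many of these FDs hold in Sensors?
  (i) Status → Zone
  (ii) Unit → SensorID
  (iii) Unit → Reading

(i) Status → Zone: every LHS value maps to a single RHS value — holds.
(ii) Unit → SensorID: Unit=13: 5 rows → SensorID takes values {O, S, R} — violation; Unit=15: 4 rows → SensorID takes values {K, R, O} — violation — fails.
(iii) Unit → Reading: every LHS value maps to a single RHS value — holds.
2 of the 3 dependencies hold.

2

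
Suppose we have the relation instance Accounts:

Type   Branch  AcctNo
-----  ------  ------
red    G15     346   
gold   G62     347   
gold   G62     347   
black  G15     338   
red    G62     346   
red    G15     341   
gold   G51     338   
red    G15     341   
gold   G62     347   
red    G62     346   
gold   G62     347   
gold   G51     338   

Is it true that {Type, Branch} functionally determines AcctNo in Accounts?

No

(Type=red, Branch=G15): 3 rows → AcctNo takes values {346, 341} — violation
(Type=gold, Branch=G62): 4 rows → AcctNo = 347, 347, 347, 347 ✓
(Type=black, Branch=G15): 1 row → AcctNo = 338 ✓
(Type=red, Branch=G62): 2 rows → AcctNo = 346, 346 ✓
(Type=gold, Branch=G51): 2 rows → AcctNo = 338, 338 ✓
Two rows agree on {Type, Branch} but differ on AcctNo, so {Type, Branch} → AcctNo does not hold.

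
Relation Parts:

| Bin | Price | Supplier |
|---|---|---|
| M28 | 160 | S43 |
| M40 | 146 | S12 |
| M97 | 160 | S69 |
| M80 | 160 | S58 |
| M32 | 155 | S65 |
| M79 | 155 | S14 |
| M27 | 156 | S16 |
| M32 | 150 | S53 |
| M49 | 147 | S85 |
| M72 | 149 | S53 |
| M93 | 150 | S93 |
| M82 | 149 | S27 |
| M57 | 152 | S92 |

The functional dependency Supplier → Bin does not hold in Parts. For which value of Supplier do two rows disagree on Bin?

S53

Supplier=S43: 1 row → Bin = M28 ✓
Supplier=S12: 1 row → Bin = M40 ✓
Supplier=S69: 1 row → Bin = M97 ✓
Supplier=S58: 1 row → Bin = M80 ✓
Supplier=S65: 1 row → Bin = M32 ✓
Supplier=S14: 1 row → Bin = M79 ✓
Supplier=S16: 1 row → Bin = M27 ✓
Supplier=S53: 2 rows → Bin takes values {M32, M72} — violation
Supplier=S85: 1 row → Bin = M49 ✓
Supplier=S93: 1 row → Bin = M93 ✓
Supplier=S27: 1 row → Bin = M82 ✓
Supplier=S92: 1 row → Bin = M57 ✓
The only Supplier value with inconsistent Bin is Supplier=S53.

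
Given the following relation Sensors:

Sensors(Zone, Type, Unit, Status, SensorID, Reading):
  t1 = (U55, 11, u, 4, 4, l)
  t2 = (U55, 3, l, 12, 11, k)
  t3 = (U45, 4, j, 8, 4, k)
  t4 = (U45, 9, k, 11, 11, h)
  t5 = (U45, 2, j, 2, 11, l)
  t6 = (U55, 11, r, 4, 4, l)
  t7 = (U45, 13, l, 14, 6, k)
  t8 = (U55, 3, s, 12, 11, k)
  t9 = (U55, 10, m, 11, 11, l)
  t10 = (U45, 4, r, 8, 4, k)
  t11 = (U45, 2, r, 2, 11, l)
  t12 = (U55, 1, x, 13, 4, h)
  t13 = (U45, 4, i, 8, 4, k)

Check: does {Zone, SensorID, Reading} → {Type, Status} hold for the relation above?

(Zone=U55, SensorID=4, Reading=l): rows 1, 6 → {Type,Status} = (11, 4), (11, 4) ✓
(Zone=U55, SensorID=11, Reading=k): rows 2, 8 → {Type,Status} = (3, 12), (3, 12) ✓
(Zone=U45, SensorID=4, Reading=k): rows 3, 10, 13 → {Type,Status} = (4, 8), (4, 8), (4, 8) ✓
(Zone=U45, SensorID=11, Reading=h): row 4 → {Type,Status} = (9, 11) ✓
(Zone=U45, SensorID=11, Reading=l): rows 5, 11 → {Type,Status} = (2, 2), (2, 2) ✓
(Zone=U45, SensorID=6, Reading=k): row 7 → {Type,Status} = (13, 14) ✓
(Zone=U55, SensorID=11, Reading=l): row 9 → {Type,Status} = (10, 11) ✓
(Zone=U55, SensorID=4, Reading=h): row 12 → {Type,Status} = (1, 13) ✓
Every {Zone, SensorID, Reading} value is associated with a single {Type, Status} value, so {Zone, SensorID, Reading} → {Type, Status} holds.

Yes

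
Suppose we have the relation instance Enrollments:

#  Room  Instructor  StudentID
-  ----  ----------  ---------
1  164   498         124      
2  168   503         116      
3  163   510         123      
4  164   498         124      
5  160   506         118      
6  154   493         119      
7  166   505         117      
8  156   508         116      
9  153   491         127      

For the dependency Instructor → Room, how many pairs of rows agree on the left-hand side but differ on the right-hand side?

Instructor=498: all 2 rows agree on Room — 0 pairs.

0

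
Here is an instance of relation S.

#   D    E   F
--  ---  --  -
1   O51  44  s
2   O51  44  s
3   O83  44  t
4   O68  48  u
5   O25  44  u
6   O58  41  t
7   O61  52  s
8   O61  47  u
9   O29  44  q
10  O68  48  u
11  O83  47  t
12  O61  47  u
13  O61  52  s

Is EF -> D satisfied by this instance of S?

Yes

(E=44, F=s): rows 1, 2 → D = O51, O51 ✓
(E=44, F=t): row 3 → D = O83 ✓
(E=48, F=u): rows 4, 10 → D = O68, O68 ✓
(E=44, F=u): row 5 → D = O25 ✓
(E=41, F=t): row 6 → D = O58 ✓
(E=52, F=s): rows 7, 13 → D = O61, O61 ✓
(E=47, F=u): rows 8, 12 → D = O61, O61 ✓
(E=44, F=q): row 9 → D = O29 ✓
(E=47, F=t): row 11 → D = O83 ✓
Every EF value is associated with a single D value, so EF -> D holds.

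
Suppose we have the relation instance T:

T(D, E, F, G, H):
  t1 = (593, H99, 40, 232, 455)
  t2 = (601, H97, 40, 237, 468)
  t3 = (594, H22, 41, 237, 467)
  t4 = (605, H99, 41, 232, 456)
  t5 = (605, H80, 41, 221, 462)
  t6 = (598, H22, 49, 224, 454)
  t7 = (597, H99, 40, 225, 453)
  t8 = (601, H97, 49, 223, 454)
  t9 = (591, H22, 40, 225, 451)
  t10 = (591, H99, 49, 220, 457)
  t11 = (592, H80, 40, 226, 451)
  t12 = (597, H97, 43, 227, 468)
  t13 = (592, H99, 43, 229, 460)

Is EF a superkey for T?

No

Rows 1 and 7 have the same EF value (E=H99, F=40) but are distinct tuples, so EF does not determine every attribute — not a superkey.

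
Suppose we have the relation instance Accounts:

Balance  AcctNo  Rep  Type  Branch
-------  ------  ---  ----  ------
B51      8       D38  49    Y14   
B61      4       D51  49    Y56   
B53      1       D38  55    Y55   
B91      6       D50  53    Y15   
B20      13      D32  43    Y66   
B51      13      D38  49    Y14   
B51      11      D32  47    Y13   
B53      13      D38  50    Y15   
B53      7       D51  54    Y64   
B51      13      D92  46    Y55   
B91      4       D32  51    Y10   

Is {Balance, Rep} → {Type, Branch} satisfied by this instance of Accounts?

No

(Balance=B51, Rep=D38): 2 rows → {Type,Branch} = (49, Y14), (49, Y14) ✓
(Balance=B61, Rep=D51): 1 row → {Type,Branch} = (49, Y56) ✓
(Balance=B53, Rep=D38): 2 rows → {Type,Branch} takes values {(55, Y55), (50, Y15)} — violation
(Balance=B91, Rep=D50): 1 row → {Type,Branch} = (53, Y15) ✓
(Balance=B20, Rep=D32): 1 row → {Type,Branch} = (43, Y66) ✓
(Balance=B51, Rep=D32): 1 row → {Type,Branch} = (47, Y13) ✓
(Balance=B53, Rep=D51): 1 row → {Type,Branch} = (54, Y64) ✓
(Balance=B51, Rep=D92): 1 row → {Type,Branch} = (46, Y55) ✓
(Balance=B91, Rep=D32): 1 row → {Type,Branch} = (51, Y10) ✓
Two rows agree on {Balance, Rep} but differ on {Type, Branch}, so {Balance, Rep} → {Type, Branch} does not hold.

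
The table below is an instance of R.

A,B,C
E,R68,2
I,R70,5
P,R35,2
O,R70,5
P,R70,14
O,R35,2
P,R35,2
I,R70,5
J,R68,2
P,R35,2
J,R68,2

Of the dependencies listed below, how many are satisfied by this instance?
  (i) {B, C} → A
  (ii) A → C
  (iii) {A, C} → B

1

(i) {B, C} → A: (B=R68, C=2): 3 rows → A takes values {E, J} — violation; (B=R70, C=5): 3 rows → A takes values {I, O} — violation; (B=R35, C=2): 4 rows → A takes values {P, O} — violation — fails.
(ii) A → C: A=P: 4 rows → C takes values {2, 14} — violation; A=O: 2 rows → C takes values {5, 2} — violation — fails.
(iii) {A, C} → B: every LHS value maps to a single RHS value — holds.
1 of the 3 dependencies holds.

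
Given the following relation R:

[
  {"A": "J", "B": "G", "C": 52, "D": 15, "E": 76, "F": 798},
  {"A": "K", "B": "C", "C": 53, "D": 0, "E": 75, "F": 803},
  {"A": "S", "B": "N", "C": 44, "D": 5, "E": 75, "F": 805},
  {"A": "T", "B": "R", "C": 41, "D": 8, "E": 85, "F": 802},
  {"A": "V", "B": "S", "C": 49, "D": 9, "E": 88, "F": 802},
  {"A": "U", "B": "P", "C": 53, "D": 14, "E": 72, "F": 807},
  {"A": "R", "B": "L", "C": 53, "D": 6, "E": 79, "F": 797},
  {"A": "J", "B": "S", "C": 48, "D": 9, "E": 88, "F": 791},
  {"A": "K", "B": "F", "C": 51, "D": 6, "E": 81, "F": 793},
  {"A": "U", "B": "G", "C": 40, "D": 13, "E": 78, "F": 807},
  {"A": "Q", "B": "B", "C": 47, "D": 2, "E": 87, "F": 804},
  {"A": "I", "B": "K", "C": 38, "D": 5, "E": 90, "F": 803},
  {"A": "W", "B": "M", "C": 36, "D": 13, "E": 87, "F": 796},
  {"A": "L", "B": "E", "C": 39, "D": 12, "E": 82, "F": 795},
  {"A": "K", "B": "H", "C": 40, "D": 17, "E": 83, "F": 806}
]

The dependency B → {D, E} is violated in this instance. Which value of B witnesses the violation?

B=G: 2 rows → {D,E} takes values {(15, 76), (13, 78)} — violation
B=C: 1 row → {D,E} = (0, 75) ✓
B=N: 1 row → {D,E} = (5, 75) ✓
B=R: 1 row → {D,E} = (8, 85) ✓
B=S: 2 rows → {D,E} = (9, 88), (9, 88) ✓
B=P: 1 row → {D,E} = (14, 72) ✓
B=L: 1 row → {D,E} = (6, 79) ✓
B=F: 1 row → {D,E} = (6, 81) ✓
B=B: 1 row → {D,E} = (2, 87) ✓
B=K: 1 row → {D,E} = (5, 90) ✓
B=M: 1 row → {D,E} = (13, 87) ✓
B=E: 1 row → {D,E} = (12, 82) ✓
B=H: 1 row → {D,E} = (17, 83) ✓
The only B value with inconsistent RHS is B=G.

G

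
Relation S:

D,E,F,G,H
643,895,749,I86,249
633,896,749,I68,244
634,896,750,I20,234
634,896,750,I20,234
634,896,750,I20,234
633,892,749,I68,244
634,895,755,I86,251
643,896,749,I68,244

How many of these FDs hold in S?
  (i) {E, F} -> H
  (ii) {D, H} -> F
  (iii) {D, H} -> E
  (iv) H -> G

3

(i) {E, F} -> H: every LHS value maps to a single RHS value — holds.
(ii) {D, H} -> F: every LHS value maps to a single RHS value — holds.
(iii) {D, H} -> E: (D=633, H=244): 2 rows → E takes values {896, 892} — violation — fails.
(iv) H -> G: every LHS value maps to a single RHS value — holds.
3 of the 4 dependencies hold.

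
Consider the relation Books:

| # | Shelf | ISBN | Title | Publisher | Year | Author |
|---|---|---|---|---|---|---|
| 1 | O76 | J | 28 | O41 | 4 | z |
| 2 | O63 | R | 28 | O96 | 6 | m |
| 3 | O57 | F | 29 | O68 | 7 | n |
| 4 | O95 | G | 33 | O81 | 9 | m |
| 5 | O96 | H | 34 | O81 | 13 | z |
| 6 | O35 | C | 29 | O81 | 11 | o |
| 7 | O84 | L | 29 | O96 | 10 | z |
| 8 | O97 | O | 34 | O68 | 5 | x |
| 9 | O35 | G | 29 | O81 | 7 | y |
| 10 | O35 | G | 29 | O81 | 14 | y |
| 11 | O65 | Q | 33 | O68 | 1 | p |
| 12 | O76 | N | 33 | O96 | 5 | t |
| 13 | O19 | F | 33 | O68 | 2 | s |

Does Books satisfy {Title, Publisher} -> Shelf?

(Title=28, Publisher=O41): row 1 → Shelf = O76 ✓
(Title=28, Publisher=O96): row 2 → Shelf = O63 ✓
(Title=29, Publisher=O68): row 3 → Shelf = O57 ✓
(Title=33, Publisher=O81): row 4 → Shelf = O95 ✓
(Title=34, Publisher=O81): row 5 → Shelf = O96 ✓
(Title=29, Publisher=O81): rows 6, 9, 10 → Shelf = O35, O35, O35 ✓
(Title=29, Publisher=O96): row 7 → Shelf = O84 ✓
(Title=34, Publisher=O68): row 8 → Shelf = O97 ✓
(Title=33, Publisher=O68): rows 11, 13 → Shelf takes values {O65, O19} — violation
(Title=33, Publisher=O96): row 12 → Shelf = O76 ✓
Two rows agree on {Title, Publisher} but differ on Shelf, so {Title, Publisher} -> Shelf does not hold.

No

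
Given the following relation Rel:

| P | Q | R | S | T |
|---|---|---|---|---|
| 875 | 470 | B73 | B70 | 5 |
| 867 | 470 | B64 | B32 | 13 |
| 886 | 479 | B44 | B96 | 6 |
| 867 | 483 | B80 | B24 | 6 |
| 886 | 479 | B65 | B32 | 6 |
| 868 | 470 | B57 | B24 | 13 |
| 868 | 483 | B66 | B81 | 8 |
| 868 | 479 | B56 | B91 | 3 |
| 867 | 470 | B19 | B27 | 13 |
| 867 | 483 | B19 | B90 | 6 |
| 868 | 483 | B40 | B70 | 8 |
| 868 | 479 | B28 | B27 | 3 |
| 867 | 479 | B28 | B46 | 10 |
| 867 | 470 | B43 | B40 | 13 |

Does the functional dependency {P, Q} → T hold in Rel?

Yes

(P=875, Q=470): 1 row → T = 5 ✓
(P=867, Q=470): 3 rows → T = 13, 13, 13 ✓
(P=886, Q=479): 2 rows → T = 6, 6 ✓
(P=867, Q=483): 2 rows → T = 6, 6 ✓
(P=868, Q=470): 1 row → T = 13 ✓
(P=868, Q=483): 2 rows → T = 8, 8 ✓
(P=868, Q=479): 2 rows → T = 3, 3 ✓
(P=867, Q=479): 1 row → T = 10 ✓
Every {P, Q} value is associated with a single T value, so {P, Q} → T holds.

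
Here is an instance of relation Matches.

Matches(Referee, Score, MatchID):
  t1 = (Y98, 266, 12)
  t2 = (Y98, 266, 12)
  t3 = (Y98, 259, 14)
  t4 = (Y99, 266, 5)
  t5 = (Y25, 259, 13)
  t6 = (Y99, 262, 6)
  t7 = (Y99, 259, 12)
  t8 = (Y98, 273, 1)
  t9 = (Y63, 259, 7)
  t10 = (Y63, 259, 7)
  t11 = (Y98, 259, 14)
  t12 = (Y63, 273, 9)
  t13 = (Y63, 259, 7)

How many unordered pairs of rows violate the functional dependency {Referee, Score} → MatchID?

(Referee=Y98, Score=266): all 2 rows agree on MatchID — 0 pairs.
(Referee=Y98, Score=259): all 2 rows agree on MatchID — 0 pairs.
(Referee=Y63, Score=259): all 3 rows agree on MatchID — 0 pairs.

0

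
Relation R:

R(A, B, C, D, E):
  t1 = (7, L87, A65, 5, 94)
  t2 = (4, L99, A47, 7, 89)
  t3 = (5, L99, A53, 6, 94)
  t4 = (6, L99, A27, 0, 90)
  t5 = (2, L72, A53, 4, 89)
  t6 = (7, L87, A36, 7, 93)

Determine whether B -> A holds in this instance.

No

B=L87: rows 1, 6 → A = 7, 7 ✓
B=L99: rows 2, 3, 4 → A takes values {4, 5, 6} — violation
B=L72: row 5 → A = 2 ✓
Two rows agree on B but differ on A, so B -> A does not hold.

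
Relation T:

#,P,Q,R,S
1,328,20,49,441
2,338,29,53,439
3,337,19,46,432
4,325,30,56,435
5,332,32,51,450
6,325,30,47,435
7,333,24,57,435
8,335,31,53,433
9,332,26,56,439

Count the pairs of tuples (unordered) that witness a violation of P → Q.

P=325: all 2 rows agree on Q — 0 pairs.
P=332: violating pairs (5,9) — 1 pair.

1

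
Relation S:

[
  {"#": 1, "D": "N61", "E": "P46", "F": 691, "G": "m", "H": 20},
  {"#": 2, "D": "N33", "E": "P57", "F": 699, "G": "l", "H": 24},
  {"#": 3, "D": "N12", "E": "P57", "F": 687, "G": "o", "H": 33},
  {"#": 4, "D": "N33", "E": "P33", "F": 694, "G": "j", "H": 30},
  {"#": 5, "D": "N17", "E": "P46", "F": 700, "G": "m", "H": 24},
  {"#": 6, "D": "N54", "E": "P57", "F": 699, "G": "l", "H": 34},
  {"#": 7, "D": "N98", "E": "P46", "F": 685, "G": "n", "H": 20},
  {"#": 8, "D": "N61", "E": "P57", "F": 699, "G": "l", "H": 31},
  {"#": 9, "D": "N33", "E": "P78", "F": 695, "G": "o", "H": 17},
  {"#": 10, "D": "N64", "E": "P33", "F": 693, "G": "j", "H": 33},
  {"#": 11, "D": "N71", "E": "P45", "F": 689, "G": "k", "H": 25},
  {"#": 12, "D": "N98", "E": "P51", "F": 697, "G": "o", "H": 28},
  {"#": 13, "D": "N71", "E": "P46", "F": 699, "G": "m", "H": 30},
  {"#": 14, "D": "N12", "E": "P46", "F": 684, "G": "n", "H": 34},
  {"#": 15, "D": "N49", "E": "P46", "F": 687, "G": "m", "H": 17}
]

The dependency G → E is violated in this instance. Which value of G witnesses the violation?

o

G=m: rows 1, 5, 13, 15 → E = P46, P46, P46, P46 ✓
G=l: rows 2, 6, 8 → E = P57, P57, P57 ✓
G=o: rows 3, 9, 12 → E takes values {P57, P78, P51} — violation
G=j: rows 4, 10 → E = P33, P33 ✓
G=n: rows 7, 14 → E = P46, P46 ✓
G=k: row 11 → E = P45 ✓
The only G value with inconsistent E is G=o.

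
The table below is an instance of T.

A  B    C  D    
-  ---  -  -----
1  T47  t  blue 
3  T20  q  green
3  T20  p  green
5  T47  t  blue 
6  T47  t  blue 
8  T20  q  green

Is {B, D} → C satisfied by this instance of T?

No

(B=T47, D=blue): 3 rows → C = t, t, t ✓
(B=T20, D=green): 3 rows → C takes values {q, p} — violation
Two rows agree on {B, D} but differ on C, so {B, D} → C does not hold.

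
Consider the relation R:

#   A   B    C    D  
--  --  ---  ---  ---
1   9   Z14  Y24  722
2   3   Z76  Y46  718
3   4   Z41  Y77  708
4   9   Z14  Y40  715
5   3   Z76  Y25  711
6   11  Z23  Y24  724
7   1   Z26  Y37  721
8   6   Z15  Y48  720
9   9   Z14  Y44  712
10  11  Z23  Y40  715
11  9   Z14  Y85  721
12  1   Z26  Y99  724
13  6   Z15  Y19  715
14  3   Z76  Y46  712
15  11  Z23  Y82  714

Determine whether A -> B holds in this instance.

Yes

A=9: rows 1, 4, 9, 11 → B = Z14, Z14, Z14, Z14 ✓
A=3: rows 2, 5, 14 → B = Z76, Z76, Z76 ✓
A=4: row 3 → B = Z41 ✓
A=11: rows 6, 10, 15 → B = Z23, Z23, Z23 ✓
A=1: rows 7, 12 → B = Z26, Z26 ✓
A=6: rows 8, 13 → B = Z15, Z15 ✓
Every A value is associated with a single B value, so A -> B holds.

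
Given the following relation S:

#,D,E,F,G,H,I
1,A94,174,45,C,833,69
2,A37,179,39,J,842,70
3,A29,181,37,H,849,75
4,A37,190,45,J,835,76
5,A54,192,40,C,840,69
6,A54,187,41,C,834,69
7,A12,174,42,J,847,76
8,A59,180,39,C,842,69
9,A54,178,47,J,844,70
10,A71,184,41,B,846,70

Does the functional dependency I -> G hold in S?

I=69: rows 1, 5, 6, 8 → G = C, C, C, C ✓
I=70: rows 2, 9, 10 → G takes values {J, B} — violation
I=75: row 3 → G = H ✓
I=76: rows 4, 7 → G = J, J ✓
Two rows agree on I but differ on G, so I -> G does not hold.

No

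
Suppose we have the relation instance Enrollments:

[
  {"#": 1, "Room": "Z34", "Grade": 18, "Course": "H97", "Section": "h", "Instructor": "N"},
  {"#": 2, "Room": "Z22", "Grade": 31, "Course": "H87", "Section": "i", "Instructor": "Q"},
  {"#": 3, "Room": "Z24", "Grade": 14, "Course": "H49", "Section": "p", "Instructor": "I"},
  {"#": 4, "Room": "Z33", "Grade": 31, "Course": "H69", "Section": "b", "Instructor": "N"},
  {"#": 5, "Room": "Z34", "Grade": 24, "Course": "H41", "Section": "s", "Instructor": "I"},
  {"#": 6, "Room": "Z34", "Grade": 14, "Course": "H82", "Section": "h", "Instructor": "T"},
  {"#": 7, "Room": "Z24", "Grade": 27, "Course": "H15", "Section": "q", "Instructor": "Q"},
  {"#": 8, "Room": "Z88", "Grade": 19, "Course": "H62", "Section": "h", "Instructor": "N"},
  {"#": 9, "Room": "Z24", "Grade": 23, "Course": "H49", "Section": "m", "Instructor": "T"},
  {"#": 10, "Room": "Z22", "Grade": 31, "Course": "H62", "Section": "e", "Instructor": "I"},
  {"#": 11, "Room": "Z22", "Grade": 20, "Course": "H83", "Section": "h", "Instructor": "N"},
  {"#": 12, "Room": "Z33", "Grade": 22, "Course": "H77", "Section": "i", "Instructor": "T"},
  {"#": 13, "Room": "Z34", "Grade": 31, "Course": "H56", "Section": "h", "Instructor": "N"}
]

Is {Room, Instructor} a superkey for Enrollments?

No

Rows 1 and 13 have the same {Room, Instructor} value (Room=Z34, Instructor=N) but are distinct tuples, so {Room, Instructor} does not determine every attribute — not a superkey.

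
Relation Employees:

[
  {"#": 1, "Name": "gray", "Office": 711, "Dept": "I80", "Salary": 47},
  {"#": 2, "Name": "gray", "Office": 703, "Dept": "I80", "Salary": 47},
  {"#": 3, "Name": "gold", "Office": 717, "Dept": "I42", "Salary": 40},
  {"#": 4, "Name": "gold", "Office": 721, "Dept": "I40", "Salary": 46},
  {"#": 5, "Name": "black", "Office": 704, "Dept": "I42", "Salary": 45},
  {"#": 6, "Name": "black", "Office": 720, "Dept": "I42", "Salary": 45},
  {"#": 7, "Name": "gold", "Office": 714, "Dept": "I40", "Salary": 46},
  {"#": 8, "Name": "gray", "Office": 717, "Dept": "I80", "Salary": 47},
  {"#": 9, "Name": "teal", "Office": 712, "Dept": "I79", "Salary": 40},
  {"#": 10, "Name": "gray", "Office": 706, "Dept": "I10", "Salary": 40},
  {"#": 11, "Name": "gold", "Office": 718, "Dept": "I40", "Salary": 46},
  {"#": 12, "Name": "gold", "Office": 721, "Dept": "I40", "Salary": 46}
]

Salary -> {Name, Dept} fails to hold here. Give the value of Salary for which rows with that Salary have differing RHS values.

Salary=47: rows 1, 2, 8 → {Name,Dept} = (gray, I80), (gray, I80), (gray, I80) ✓
Salary=40: rows 3, 9, 10 → {Name,Dept} takes values {(gold, I42), (teal, I79), (gray, I10)} — violation
Salary=46: rows 4, 7, 11, 12 → {Name,Dept} = (gold, I40), (gold, I40), (gold, I40), (gold, I40) ✓
Salary=45: rows 5, 6 → {Name,Dept} = (black, I42), (black, I42) ✓
The only Salary value with inconsistent RHS is Salary=40.

40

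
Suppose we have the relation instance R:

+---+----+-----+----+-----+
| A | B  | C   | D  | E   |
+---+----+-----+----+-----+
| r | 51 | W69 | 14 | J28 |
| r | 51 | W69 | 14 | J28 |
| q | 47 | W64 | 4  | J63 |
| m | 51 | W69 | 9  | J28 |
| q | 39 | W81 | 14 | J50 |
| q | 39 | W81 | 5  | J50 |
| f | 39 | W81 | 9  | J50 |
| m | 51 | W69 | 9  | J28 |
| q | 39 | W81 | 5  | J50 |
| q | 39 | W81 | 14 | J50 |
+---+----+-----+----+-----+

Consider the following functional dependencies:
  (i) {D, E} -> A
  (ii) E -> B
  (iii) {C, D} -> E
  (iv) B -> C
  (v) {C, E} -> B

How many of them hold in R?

(i) {D, E} -> A: every LHS value maps to a single RHS value — holds.
(ii) E -> B: every LHS value maps to a single RHS value — holds.
(iii) {C, D} -> E: every LHS value maps to a single RHS value — holds.
(iv) B -> C: every LHS value maps to a single RHS value — holds.
(v) {C, E} -> B: every LHS value maps to a single RHS value — holds.
5 of the 5 dependencies hold.

5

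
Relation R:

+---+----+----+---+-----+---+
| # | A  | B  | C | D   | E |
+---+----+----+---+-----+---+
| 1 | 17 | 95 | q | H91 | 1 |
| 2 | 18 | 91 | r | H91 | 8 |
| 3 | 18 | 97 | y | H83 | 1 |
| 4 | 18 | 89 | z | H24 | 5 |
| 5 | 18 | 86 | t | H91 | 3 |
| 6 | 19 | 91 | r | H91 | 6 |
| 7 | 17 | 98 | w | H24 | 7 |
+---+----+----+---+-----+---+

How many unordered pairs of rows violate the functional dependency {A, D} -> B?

1

(A=18, D=H91): violating pairs (2,5) — 1 pair.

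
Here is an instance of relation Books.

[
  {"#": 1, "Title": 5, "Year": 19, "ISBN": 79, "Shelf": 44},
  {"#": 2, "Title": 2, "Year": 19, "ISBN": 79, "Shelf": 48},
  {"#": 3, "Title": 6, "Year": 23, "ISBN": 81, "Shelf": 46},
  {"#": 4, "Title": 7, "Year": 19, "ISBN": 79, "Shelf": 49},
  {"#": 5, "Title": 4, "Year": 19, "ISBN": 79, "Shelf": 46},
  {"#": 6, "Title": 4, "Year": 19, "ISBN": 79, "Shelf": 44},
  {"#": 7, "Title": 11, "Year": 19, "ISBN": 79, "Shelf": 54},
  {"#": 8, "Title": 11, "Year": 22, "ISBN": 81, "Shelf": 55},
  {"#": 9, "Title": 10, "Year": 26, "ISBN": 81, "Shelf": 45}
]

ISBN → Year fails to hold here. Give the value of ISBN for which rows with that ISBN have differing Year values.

81

ISBN=79: rows 1, 2, 4, 5, 6, 7 → Year = 19, 19, 19, 19, 19, 19 ✓
ISBN=81: rows 3, 8, 9 → Year takes values {23, 22, 26} — violation
The only ISBN value with inconsistent Year is ISBN=81.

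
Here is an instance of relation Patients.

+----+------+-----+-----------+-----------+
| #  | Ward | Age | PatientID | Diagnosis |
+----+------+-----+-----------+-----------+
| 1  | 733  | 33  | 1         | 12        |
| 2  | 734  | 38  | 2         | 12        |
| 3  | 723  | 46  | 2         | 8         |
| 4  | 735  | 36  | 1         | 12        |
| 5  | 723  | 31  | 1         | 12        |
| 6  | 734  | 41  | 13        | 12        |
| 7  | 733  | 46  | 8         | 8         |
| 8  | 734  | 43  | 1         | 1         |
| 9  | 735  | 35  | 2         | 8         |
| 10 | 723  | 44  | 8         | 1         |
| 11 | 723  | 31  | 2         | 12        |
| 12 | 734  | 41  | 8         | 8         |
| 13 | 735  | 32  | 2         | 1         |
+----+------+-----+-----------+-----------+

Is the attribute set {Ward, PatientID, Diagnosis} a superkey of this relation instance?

Yes

All 13 rows have distinct {Ward, PatientID, Diagnosis} values, so {Ward, PatientID, Diagnosis} → (all attributes) holds and {Ward, PatientID, Diagnosis} is a superkey.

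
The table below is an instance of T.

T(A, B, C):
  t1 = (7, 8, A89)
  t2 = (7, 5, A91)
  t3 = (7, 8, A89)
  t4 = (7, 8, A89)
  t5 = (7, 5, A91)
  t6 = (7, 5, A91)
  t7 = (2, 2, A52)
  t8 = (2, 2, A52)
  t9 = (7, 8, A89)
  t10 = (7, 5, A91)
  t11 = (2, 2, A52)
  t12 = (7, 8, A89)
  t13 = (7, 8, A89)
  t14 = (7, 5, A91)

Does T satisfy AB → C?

(A=7, B=8): rows 1, 3, 4, 9, 12, 13 → C = A89, A89, A89, A89, A89, A89 ✓
(A=7, B=5): rows 2, 5, 6, 10, 14 → C = A91, A91, A91, A91, A91 ✓
(A=2, B=2): rows 7, 8, 11 → C = A52, A52, A52 ✓
Every AB value is associated with a single C value, so AB → C holds.

Yes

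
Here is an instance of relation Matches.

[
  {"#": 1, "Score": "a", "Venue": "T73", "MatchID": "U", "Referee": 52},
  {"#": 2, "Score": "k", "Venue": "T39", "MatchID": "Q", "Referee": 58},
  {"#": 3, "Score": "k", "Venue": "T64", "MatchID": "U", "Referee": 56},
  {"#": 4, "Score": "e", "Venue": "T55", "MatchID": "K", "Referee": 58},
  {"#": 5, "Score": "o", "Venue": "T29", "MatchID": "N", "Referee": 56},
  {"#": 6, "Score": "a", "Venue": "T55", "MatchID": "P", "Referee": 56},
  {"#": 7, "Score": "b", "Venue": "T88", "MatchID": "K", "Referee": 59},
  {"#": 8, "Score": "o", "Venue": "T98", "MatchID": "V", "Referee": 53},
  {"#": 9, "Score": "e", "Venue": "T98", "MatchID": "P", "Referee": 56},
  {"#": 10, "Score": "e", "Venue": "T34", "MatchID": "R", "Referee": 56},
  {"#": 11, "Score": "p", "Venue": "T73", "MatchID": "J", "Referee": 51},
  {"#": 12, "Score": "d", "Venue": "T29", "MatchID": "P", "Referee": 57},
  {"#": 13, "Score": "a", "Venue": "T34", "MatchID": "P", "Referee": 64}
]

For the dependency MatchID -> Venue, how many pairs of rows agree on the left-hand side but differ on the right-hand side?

8

MatchID=U: violating pairs (1,3) — 1 pair.
MatchID=K: violating pairs (4,7) — 1 pair.
MatchID=P: violating pairs (6,9), (6,12), (6,13), (9,12), (9,13), (12,13) — 6 pairs.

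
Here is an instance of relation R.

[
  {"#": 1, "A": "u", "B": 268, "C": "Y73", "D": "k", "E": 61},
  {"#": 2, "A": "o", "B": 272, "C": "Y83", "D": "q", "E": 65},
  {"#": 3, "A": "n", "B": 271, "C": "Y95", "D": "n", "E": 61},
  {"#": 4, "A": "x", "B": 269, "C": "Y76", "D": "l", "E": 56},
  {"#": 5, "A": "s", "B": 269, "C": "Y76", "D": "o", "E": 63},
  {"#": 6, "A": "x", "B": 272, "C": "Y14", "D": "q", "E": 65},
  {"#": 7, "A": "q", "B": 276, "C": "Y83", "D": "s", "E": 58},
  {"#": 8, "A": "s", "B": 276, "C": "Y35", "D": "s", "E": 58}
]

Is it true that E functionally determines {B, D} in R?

No

E=61: rows 1, 3 → {B,D} takes values {(268, k), (271, n)} — violation
E=65: rows 2, 6 → {B,D} = (272, q), (272, q) ✓
E=56: row 4 → {B,D} = (269, l) ✓
E=63: row 5 → {B,D} = (269, o) ✓
E=58: rows 7, 8 → {B,D} = (276, s), (276, s) ✓
Two rows agree on E but differ on {B, D}, so E → {B, D} does not hold.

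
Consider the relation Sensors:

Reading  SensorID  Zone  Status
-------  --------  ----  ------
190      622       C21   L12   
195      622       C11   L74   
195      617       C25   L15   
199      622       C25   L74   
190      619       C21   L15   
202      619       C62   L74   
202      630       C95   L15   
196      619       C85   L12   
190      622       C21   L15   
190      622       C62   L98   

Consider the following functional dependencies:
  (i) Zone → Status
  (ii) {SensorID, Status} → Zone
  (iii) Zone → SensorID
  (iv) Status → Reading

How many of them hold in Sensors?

(i) Zone → Status: Zone=C21: 3 rows → Status takes values {L12, L15} — violation; Zone=C25: 2 rows → Status takes values {L15, L74} — violation; Zone=C62: 2 rows → Status takes values {L74, L98} — violation — fails.
(ii) {SensorID, Status} → Zone: (SensorID=622, Status=L74): 2 rows → Zone takes values {C11, C25} — violation — fails.
(iii) Zone → SensorID: Zone=C21: 3 rows → SensorID takes values {622, 619} — violation; Zone=C25: 2 rows → SensorID takes values {617, 622} — violation; Zone=C62: 2 rows → SensorID takes values {619, 622} — violation — fails.
(iv) Status → Reading: Status=L12: 2 rows → Reading takes values {190, 196} — violation; Status=L74: 3 rows → Reading takes values {195, 199, 202} — violation; Status=L15: 4 rows → Reading takes values {195, 190, 202} — violation — fails.
None of the 4 dependencies hold.

0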